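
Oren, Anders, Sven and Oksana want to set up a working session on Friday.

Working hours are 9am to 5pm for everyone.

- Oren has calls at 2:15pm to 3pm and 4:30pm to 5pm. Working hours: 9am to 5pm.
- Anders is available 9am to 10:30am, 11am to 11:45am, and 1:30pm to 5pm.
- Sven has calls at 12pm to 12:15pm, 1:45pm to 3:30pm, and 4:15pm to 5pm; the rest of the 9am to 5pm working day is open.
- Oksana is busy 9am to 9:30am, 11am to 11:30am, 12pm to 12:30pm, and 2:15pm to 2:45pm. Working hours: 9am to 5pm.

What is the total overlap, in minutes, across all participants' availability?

135 minutes

Oren free within 09:00–17:00: 09:00–14:15, 15:00–16:30.
Sven free within 09:00–17:00: 09:00–12:00, 12:15–13:45, 15:30–16:15.
Oksana free within 09:00–17:00: 09:30–11:00, 11:30–12:00, 12:30–14:15, 14:45–17:00.
Oren ∩ Anders: 09:00–10:30, 11:00–11:45, 13:30–14:15, 15:00–16:30.
Oren ∩ Anders ∩ Sven: 09:00–10:30, 11:00–11:45, 13:30–13:45, 15:30–16:15.
Oren ∩ Anders ∩ Sven ∩ Oksana: 09:30–10:30, 11:30–11:45, 13:30–13:45, 15:30–16:15.
Total common minutes: 60 + 15 + 15 + 45 = 135.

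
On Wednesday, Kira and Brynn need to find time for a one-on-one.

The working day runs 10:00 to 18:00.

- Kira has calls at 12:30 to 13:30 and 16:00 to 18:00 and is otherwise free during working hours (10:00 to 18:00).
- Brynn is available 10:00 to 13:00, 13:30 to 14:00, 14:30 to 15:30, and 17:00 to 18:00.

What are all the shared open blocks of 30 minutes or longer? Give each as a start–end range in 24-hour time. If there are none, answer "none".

Kira free within 10:00–18:00: 10:00–12:30, 13:30–16:00.
Kira ∩ Brynn: 10:00–12:30, 13:30–14:00, 14:30–15:30.
Windows ≥ 30 min: 10:00–12:30, 13:30–14:00, 14:30–15:30.

10:00–12:30, 13:30–14:00, 14:30–15:30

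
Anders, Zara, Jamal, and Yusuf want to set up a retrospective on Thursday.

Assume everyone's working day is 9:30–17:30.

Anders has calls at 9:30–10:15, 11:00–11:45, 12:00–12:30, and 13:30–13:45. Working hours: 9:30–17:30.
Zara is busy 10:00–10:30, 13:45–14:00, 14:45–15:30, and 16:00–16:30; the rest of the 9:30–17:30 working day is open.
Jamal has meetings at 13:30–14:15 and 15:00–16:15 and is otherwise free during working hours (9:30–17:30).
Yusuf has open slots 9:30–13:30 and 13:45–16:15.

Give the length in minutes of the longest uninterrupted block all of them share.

Anders free within 09:30–17:30: 10:15–11:00, 11:45–12:00, 12:30–13:30, 13:45–17:30.
Zara free within 09:30–17:30: 09:30–10:00, 10:30–13:45, 14:00–14:45, 15:30–16:00, 16:30–17:30.
Jamal free within 09:30–17:30: 09:30–13:30, 14:15–15:00, 16:15–17:30.
Anders ∩ Zara: 10:30–11:00, 11:45–12:00, 12:30–13:30, 14:00–14:45, 15:30–16:00, 16:30–17:30.
Anders ∩ Zara ∩ Jamal: 10:30–11:00, 11:45–12:00, 12:30–13:30, 14:15–14:45, 16:30–17:30.
Anders ∩ Zara ∩ Jamal ∩ Yusuf: 10:30–11:00, 11:45–12:00, 12:30–13:30, 14:15–14:45.
Common window lengths: 30, 15, 60, 30 min; longest is 60.

60 minutes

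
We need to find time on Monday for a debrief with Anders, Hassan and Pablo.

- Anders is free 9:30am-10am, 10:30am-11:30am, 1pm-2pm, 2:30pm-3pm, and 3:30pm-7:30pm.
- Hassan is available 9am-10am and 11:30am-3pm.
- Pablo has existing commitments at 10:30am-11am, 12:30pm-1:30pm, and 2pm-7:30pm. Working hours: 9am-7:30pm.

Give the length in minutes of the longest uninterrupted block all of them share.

30 minutes

Pablo free within 09:00–19:30: 09:00–10:30, 11:00–12:30, 13:30–14:00.
Anders ∩ Hassan: 09:30–10:00, 13:00–14:00, 14:30–15:00.
Anders ∩ Hassan ∩ Pablo: 09:30–10:00, 13:30–14:00.
Common window lengths: 30, 30 min; longest is 30.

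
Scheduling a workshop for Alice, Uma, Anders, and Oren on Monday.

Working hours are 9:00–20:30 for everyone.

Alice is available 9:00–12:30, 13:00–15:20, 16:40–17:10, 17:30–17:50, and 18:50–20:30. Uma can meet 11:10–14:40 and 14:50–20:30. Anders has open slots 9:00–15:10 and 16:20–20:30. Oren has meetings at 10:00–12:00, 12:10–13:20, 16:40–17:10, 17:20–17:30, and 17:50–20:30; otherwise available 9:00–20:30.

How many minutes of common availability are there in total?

Oren free within 09:00–20:30: 09:00–10:00, 12:00–12:10, 13:20–16:40, 17:10–17:20, 17:30–17:50.
Alice ∩ Uma: 11:10–12:30, 13:00–14:40, 14:50–15:20, 16:40–17:10, 17:30–17:50, 18:50–20:30.
Alice ∩ Uma ∩ Anders: 11:10–12:30, 13:00–14:40, 14:50–15:10, 16:40–17:10, 17:30–17:50, 18:50–20:30.
Alice ∩ Uma ∩ Anders ∩ Oren: 12:00–12:10, 13:20–14:40, 14:50–15:10, 17:30–17:50.
Total common minutes: 10 + 80 + 20 + 20 = 130.

130 minutes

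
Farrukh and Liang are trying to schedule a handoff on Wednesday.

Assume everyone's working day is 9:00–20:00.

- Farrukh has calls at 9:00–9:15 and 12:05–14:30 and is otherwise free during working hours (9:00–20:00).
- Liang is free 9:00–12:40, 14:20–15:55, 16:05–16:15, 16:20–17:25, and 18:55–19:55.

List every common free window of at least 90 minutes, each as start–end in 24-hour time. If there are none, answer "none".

09:15–12:05

Farrukh free within 09:00–20:00: 09:15–12:05, 14:30–20:00.
Farrukh ∩ Liang: 09:15–12:05, 14:30–15:55, 16:05–16:15, 16:20–17:25, 18:55–19:55.
Windows ≥ 90 min: 09:15–12:05.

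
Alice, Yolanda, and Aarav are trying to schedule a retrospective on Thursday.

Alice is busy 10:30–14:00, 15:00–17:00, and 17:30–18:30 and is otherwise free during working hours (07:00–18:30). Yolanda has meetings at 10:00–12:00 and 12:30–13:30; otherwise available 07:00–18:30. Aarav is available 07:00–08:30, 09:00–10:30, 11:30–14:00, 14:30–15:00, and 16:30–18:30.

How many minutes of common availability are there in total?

Alice free within 07:00–18:30: 07:00–10:30, 14:00–15:00, 17:00–17:30.
Yolanda free within 07:00–18:30: 07:00–10:00, 12:00–12:30, 13:30–18:30.
Alice ∩ Yolanda: 07:00–10:00, 14:00–15:00, 17:00–17:30.
Alice ∩ Yolanda ∩ Aarav: 07:00–08:30, 09:00–10:00, 14:30–15:00, 17:00–17:30.
Total common minutes: 90 + 60 + 30 + 30 = 210.

210 minutes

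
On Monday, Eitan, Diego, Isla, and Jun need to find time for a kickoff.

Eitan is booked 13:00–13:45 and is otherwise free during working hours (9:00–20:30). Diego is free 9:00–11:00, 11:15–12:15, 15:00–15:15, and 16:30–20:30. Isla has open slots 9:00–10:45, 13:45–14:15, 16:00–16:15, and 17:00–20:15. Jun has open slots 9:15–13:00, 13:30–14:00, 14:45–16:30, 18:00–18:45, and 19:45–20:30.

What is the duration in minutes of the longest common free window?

Eitan free within 09:00–20:30: 09:00–13:00, 13:45–20:30.
Eitan ∩ Diego: 09:00–11:00, 11:15–12:15, 15:00–15:15, 16:30–20:30.
Eitan ∩ Diego ∩ Isla: 09:00–10:45, 17:00–20:15.
Eitan ∩ Diego ∩ Isla ∩ Jun: 09:15–10:45, 18:00–18:45, 19:45–20:15.
Common window lengths: 90, 45, 30 min; longest is 90.

90 minutes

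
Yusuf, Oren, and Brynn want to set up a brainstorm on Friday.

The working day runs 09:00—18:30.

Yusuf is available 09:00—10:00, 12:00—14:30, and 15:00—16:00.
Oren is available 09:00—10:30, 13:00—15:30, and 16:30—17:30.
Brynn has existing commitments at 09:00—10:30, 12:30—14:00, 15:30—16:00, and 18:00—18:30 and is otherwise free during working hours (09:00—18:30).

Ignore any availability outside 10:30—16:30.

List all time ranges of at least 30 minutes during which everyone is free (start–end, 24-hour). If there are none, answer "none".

14:00–14:30, 15:00–15:30

Brynn free within 09:00–18:30: 10:30–12:30, 14:00–15:30, 16:00–18:00.
Yusuf ∩ Oren: 09:00–10:00, 13:00–14:30, 15:00–15:30.
Yusuf ∩ Oren ∩ Brynn: 14:00–14:30, 15:00–15:30.
Restricted to 10:30–16:30: 14:00–14:30, 15:00–15:30.
Windows ≥ 30 min: 14:00–14:30, 15:00–15:30.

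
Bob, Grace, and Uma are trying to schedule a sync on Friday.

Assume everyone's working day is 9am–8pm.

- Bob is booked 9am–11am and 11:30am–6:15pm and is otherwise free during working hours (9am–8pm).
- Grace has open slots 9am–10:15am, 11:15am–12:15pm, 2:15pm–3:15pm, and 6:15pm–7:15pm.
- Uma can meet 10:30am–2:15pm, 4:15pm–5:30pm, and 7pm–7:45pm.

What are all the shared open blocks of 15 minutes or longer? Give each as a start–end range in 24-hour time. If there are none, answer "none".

11:15–11:30, 19:00–19:15

Bob free within 09:00–20:00: 11:00–11:30, 18:15–20:00.
Bob ∩ Grace: 11:15–11:30, 18:15–19:15.
Bob ∩ Grace ∩ Uma: 11:15–11:30, 19:00–19:15.
Windows ≥ 15 min: 11:15–11:30, 19:00–19:15.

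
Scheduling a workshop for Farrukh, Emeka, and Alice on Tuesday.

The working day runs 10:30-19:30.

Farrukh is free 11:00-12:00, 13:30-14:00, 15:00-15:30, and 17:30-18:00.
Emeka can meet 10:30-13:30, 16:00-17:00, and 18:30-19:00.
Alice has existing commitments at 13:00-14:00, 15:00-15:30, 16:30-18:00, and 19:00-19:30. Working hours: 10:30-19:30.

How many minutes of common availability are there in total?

60 minutes

Alice free within 10:30–19:30: 10:30–13:00, 14:00–15:00, 15:30–16:30, 18:00–19:00.
Farrukh ∩ Emeka: 11:00–12:00.
Farrukh ∩ Emeka ∩ Alice: 11:00–12:00.
Total common minutes: 60.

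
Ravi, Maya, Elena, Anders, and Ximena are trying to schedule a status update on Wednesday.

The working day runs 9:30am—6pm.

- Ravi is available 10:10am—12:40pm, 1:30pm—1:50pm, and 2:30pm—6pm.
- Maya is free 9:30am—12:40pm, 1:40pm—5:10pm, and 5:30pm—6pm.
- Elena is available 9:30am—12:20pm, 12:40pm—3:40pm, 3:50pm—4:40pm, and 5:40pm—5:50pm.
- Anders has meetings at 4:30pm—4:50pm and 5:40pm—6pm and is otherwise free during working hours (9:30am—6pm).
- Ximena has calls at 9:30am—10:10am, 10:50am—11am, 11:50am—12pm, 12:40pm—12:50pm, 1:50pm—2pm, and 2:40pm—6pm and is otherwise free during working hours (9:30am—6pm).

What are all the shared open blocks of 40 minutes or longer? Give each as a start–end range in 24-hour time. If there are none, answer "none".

Anders free within 09:30–18:00: 09:30–16:30, 16:50–17:40.
Ximena free within 09:30–18:00: 10:10–10:50, 11:00–11:50, 12:00–12:40, 12:50–13:50, 14:00–14:40.
Ravi ∩ Maya: 10:10–12:40, 13:40–13:50, 14:30–17:10, 17:30–18:00.
Ravi ∩ Maya ∩ Elena: 10:10–12:20, 13:40–13:50, 14:30–15:40, 15:50–16:40, 17:40–17:50.
Ravi ∩ Maya ∩ Elena ∩ Anders: 10:10–12:20, 13:40–13:50, 14:30–15:40, 15:50–16:30.
Ravi ∩ Maya ∩ Elena ∩ Anders ∩ Ximena: 10:10–10:50, 11:00–11:50, 12:00–12:20, 13:40–13:50, 14:30–14:40.
Windows ≥ 40 min: 10:10–10:50, 11:00–11:50.

10:10–10:50, 11:00–11:50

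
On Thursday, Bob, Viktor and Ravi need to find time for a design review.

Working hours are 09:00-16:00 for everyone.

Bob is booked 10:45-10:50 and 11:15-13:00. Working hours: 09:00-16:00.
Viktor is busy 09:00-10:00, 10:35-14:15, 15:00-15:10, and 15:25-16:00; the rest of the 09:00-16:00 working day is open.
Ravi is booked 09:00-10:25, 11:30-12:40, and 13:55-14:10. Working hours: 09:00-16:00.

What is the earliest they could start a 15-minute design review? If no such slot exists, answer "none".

Bob free within 09:00–16:00: 09:00–10:45, 10:50–11:15, 13:00–16:00.
Viktor free within 09:00–16:00: 10:00–10:35, 14:15–15:00, 15:10–15:25.
Ravi free within 09:00–16:00: 10:25–11:30, 12:40–13:55, 14:10–16:00.
Bob ∩ Viktor: 10:00–10:35, 14:15–15:00, 15:10–15:25.
Bob ∩ Viktor ∩ Ravi: 10:25–10:35, 14:15–15:00, 15:10–15:25.
Windows ≥ 15 min: 14:15–15:00, 15:10–15:25.
Earliest such window starts at 14:15.

14:15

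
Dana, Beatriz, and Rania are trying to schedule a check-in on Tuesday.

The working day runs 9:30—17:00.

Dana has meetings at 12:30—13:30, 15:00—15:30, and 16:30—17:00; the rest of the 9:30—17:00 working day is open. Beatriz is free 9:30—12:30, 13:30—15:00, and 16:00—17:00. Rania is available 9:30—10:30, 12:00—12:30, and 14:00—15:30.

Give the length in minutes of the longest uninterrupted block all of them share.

Dana free within 09:30–17:00: 09:30–12:30, 13:30–15:00, 15:30–16:30.
Dana ∩ Beatriz: 09:30–12:30, 13:30–15:00, 16:00–16:30.
Dana ∩ Beatriz ∩ Rania: 09:30–10:30, 12:00–12:30, 14:00–15:00.
Common window lengths: 60, 30, 60 min; longest is 60.

60 minutes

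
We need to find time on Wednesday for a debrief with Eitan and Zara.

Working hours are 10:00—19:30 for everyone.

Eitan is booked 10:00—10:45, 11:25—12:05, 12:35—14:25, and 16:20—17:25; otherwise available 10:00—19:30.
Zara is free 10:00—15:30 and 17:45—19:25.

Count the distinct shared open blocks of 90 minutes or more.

1

Eitan free within 10:00–19:30: 10:45–11:25, 12:05–12:35, 14:25–16:20, 17:25–19:30.
Eitan ∩ Zara: 10:45–11:25, 12:05–12:35, 14:25–15:30, 17:45–19:25.
Windows ≥ 90 min: 17:45–19:25.
That's 1 window.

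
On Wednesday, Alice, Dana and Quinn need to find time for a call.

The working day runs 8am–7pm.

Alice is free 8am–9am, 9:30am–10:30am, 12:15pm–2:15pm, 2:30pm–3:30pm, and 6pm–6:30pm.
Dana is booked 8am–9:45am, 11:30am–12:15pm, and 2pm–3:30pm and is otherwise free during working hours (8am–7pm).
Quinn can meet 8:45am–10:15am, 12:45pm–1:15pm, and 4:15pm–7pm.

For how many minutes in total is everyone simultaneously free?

90 minutes

Dana free within 08:00–19:00: 09:45–11:30, 12:15–14:00, 15:30–19:00.
Alice ∩ Dana: 09:45–10:30, 12:15–14:00, 18:00–18:30.
Alice ∩ Dana ∩ Quinn: 09:45–10:15, 12:45–13:15, 18:00–18:30.
Total common minutes: 30 + 30 + 30 = 90.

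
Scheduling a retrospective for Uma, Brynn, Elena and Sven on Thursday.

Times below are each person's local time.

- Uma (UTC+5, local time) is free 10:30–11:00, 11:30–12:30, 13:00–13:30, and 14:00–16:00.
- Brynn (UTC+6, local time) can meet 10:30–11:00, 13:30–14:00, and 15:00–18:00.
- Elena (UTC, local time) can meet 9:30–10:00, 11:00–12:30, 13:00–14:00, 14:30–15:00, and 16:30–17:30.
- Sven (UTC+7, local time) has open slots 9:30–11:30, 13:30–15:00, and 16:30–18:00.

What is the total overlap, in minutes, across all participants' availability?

30 minutes

Uma → UTC: 05:30–06:00, 06:30–07:30, 08:00–08:30, 09:00–11:00.
Brynn → UTC: 04:30–05:00, 07:30–08:00, 09:00–12:00.
Elena → UTC: 09:30–10:00, 11:00–12:30, 13:00–14:00, 14:30–15:00, 16:30–17:30.
Sven → UTC: 02:30–04:30, 06:30–08:00, 09:30–11:00.
Uma ∩ Brynn: 09:00–11:00.
Uma ∩ Brynn ∩ Elena: 09:30–10:00.
Uma ∩ Brynn ∩ Elena ∩ Sven: 09:30–10:00.
Total common minutes: 30.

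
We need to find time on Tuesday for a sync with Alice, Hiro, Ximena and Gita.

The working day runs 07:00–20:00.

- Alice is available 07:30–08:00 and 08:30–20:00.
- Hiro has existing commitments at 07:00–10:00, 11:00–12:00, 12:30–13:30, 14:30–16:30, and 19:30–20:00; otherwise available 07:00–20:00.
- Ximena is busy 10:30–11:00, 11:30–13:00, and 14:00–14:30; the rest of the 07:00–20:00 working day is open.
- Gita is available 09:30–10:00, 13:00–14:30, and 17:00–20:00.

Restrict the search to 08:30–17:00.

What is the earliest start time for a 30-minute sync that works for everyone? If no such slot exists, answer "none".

Hiro free within 07:00–20:00: 10:00–11:00, 12:00–12:30, 13:30–14:30, 16:30–19:30.
Ximena free within 07:00–20:00: 07:00–10:30, 11:00–11:30, 13:00–14:00, 14:30–20:00.
Alice ∩ Hiro: 10:00–11:00, 12:00–12:30, 13:30–14:30, 16:30–19:30.
Alice ∩ Hiro ∩ Ximena: 10:00–10:30, 13:30–14:00, 16:30–19:30.
Alice ∩ Hiro ∩ Ximena ∩ Gita: 13:30–14:00, 17:00–19:30.
Restricted to 08:30–17:00: 13:30–14:00.
Windows ≥ 30 min: 13:30–14:00.
Earliest such window starts at 13:30.

13:30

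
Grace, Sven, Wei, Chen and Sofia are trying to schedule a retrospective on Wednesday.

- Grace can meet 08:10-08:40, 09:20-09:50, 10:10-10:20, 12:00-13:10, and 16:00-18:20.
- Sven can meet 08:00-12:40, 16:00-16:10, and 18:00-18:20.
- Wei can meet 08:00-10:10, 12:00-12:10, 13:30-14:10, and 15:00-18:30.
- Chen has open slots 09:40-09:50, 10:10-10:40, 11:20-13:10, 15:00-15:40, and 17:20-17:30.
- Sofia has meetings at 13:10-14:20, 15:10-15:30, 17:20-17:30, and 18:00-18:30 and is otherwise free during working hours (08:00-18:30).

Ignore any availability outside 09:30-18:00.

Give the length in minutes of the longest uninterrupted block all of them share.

10 minutes

Sofia free within 08:00–18:30: 08:00–13:10, 14:20–15:10, 15:30–17:20, 17:30–18:00.
Grace ∩ Sven: 08:10–08:40, 09:20–09:50, 10:10–10:20, 12:00–12:40, 16:00–16:10, 18:00–18:20.
Grace ∩ Sven ∩ Wei: 08:10–08:40, 09:20–09:50, 12:00–12:10, 16:00–16:10, 18:00–18:20.
Grace ∩ Sven ∩ Wei ∩ Chen: 09:40–09:50, 12:00–12:10.
Grace ∩ Sven ∩ Wei ∩ Chen ∩ Sofia: 09:40–09:50, 12:00–12:10.
Restricted to 09:30–18:00: 09:40–09:50, 12:00–12:10.
Common window lengths: 10, 10 min; longest is 10.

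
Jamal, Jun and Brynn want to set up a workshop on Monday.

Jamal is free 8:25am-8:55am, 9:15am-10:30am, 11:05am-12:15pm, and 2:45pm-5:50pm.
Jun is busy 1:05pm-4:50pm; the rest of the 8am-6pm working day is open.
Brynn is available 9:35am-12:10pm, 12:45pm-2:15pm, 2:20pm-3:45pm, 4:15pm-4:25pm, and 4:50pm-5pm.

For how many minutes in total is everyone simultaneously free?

130 minutes

Jun free within 08:00–18:00: 08:00–13:05, 16:50–18:00.
Jamal ∩ Jun: 08:25–08:55, 09:15–10:30, 11:05–12:15, 16:50–17:50.
Jamal ∩ Jun ∩ Brynn: 09:35–10:30, 11:05–12:10, 16:50–17:00.
Total common minutes: 55 + 65 + 10 = 130.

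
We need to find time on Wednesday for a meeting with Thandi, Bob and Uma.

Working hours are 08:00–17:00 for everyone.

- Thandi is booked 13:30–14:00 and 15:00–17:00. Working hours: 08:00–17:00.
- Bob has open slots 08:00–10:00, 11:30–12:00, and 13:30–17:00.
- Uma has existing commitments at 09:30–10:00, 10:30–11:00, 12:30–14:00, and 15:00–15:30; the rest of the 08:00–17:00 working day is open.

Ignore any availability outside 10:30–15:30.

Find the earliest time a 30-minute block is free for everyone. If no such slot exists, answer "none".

Thandi free within 08:00–17:00: 08:00–13:30, 14:00–15:00.
Uma free within 08:00–17:00: 08:00–09:30, 10:00–10:30, 11:00–12:30, 14:00–15:00, 15:30–17:00.
Thandi ∩ Bob: 08:00–10:00, 11:30–12:00, 14:00–15:00.
Thandi ∩ Bob ∩ Uma: 08:00–09:30, 11:30–12:00, 14:00–15:00.
Restricted to 10:30–15:30: 11:30–12:00, 14:00–15:00.
Windows ≥ 30 min: 11:30–12:00, 14:00–15:00.
Earliest such window starts at 11:30.

11:30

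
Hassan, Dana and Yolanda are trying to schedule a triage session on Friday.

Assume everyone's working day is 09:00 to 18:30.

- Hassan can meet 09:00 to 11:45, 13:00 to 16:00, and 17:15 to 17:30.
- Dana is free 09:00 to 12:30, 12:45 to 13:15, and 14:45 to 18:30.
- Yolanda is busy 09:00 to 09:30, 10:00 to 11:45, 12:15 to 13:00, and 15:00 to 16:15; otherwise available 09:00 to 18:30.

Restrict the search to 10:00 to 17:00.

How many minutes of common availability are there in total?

Yolanda free within 09:00–18:30: 09:30–10:00, 11:45–12:15, 13:00–15:00, 16:15–18:30.
Hassan ∩ Dana: 09:00–11:45, 13:00–13:15, 14:45–16:00, 17:15–17:30.
Hassan ∩ Dana ∩ Yolanda: 09:30–10:00, 13:00–13:15, 14:45–15:00, 17:15–17:30.
Restricted to 10:00–17:00: 13:00–13:15, 14:45–15:00.
Total common minutes: 15 + 15 = 30.

30 minutes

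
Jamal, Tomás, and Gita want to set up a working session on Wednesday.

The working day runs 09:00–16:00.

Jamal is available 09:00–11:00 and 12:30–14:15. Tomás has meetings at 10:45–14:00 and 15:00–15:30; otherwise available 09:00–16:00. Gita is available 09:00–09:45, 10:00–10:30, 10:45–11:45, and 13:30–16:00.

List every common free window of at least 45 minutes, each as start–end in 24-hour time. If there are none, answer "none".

Tomás free within 09:00–16:00: 09:00–10:45, 14:00–15:00, 15:30–16:00.
Jamal ∩ Tomás: 09:00–10:45, 14:00–14:15.
Jamal ∩ Tomás ∩ Gita: 09:00–09:45, 10:00–10:30, 14:00–14:15.
Windows ≥ 45 min: 09:00–09:45.

09:00–09:45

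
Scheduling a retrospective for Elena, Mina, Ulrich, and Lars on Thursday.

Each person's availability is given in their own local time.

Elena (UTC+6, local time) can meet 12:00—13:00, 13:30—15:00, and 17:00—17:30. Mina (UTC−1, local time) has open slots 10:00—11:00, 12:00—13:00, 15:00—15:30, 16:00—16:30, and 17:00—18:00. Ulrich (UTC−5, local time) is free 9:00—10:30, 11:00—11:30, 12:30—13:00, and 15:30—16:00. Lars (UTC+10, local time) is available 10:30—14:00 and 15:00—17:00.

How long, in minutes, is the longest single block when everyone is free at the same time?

Elena → UTC: 06:00–07:00, 07:30–09:00, 11:00–11:30.
Mina → UTC: 11:00–12:00, 13:00–14:00, 16:00–16:30, 17:00–17:30, 18:00–19:00.
Ulrich → UTC: 14:00–15:30, 16:00–16:30, 17:30–18:00, 20:30–21:00.
Lars → UTC: 00:30–04:00, 05:00–07:00.
Elena ∩ Mina: 11:00–11:30.
Elena ∩ Mina ∩ Ulrich: (none).
Elena ∩ Mina ∩ Ulrich ∩ Lars: (none).
No common window.

0 minutes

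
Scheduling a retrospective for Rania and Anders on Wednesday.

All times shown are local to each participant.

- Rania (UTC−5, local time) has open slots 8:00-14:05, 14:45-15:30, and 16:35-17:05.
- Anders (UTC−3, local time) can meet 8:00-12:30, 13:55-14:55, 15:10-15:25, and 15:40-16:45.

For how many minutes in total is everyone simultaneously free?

Rania → UTC: 13:00–19:05, 19:45–20:30, 21:35–22:05.
Anders → UTC: 11:00–15:30, 16:55–17:55, 18:10–18:25, 18:40–19:45.
Rania ∩ Anders: 13:00–15:30, 16:55–17:55, 18:10–18:25, 18:40–19:05.
Total common minutes: 150 + 60 + 15 + 25 = 250.

250 minutes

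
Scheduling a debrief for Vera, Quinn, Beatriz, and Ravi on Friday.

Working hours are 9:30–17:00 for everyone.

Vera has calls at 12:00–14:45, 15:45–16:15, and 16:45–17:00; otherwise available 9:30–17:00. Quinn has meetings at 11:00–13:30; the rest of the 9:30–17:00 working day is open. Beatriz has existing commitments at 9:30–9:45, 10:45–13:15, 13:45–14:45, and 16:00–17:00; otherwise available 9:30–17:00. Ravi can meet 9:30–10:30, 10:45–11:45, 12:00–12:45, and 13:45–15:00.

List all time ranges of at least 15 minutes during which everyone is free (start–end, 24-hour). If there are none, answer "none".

Vera free within 09:30–17:00: 09:30–12:00, 14:45–15:45, 16:15–16:45.
Quinn free within 09:30–17:00: 09:30–11:00, 13:30–17:00.
Beatriz free within 09:30–17:00: 09:45–10:45, 13:15–13:45, 14:45–16:00.
Vera ∩ Quinn: 09:30–11:00, 14:45–15:45, 16:15–16:45.
Vera ∩ Quinn ∩ Beatriz: 09:45–10:45, 14:45–15:45.
Vera ∩ Quinn ∩ Beatriz ∩ Ravi: 09:45–10:30, 14:45–15:00.
Windows ≥ 15 min: 09:45–10:30, 14:45–15:00.

09:45–10:30, 14:45–15:00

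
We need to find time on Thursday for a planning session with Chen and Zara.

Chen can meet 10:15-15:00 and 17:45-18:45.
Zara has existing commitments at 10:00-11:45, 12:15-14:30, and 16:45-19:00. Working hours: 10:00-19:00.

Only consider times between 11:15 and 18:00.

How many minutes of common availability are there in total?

60 minutes

Zara free within 10:00–19:00: 11:45–12:15, 14:30–16:45.
Chen ∩ Zara: 11:45–12:15, 14:30–15:00.
Restricted to 11:15–18:00: 11:45–12:15, 14:30–15:00.
Total common minutes: 30 + 30 = 60.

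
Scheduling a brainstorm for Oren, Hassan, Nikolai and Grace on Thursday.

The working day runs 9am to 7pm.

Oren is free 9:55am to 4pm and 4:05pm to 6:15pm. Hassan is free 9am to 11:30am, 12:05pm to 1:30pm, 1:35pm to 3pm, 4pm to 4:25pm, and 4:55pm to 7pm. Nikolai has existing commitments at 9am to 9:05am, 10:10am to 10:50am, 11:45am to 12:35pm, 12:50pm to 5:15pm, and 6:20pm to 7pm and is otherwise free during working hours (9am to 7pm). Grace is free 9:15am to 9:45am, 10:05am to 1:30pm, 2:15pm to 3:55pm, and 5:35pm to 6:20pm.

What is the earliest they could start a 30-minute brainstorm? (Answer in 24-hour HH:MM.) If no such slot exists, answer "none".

10:50

Nikolai free within 09:00–19:00: 09:05–10:10, 10:50–11:45, 12:35–12:50, 17:15–18:20.
Oren ∩ Hassan: 09:55–11:30, 12:05–13:30, 13:35–15:00, 16:05–16:25, 16:55–18:15.
Oren ∩ Hassan ∩ Nikolai: 09:55–10:10, 10:50–11:30, 12:35–12:50, 17:15–18:15.
Oren ∩ Hassan ∩ Nikolai ∩ Grace: 10:05–10:10, 10:50–11:30, 12:35–12:50, 17:35–18:15.
Windows ≥ 30 min: 10:50–11:30, 17:35–18:15.
Earliest such window starts at 10:50.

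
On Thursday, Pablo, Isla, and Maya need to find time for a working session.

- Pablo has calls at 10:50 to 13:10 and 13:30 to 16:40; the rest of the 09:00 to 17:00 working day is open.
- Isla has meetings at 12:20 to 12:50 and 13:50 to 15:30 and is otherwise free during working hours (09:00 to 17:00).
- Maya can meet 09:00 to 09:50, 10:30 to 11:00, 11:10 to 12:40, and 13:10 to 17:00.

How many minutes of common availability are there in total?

110 minutes

Pablo free within 09:00–17:00: 09:00–10:50, 13:10–13:30, 16:40–17:00.
Isla free within 09:00–17:00: 09:00–12:20, 12:50–13:50, 15:30–17:00.
Pablo ∩ Isla: 09:00–10:50, 13:10–13:30, 16:40–17:00.
Pablo ∩ Isla ∩ Maya: 09:00–09:50, 10:30–10:50, 13:10–13:30, 16:40–17:00.
Total common minutes: 50 + 20 + 20 + 20 = 110.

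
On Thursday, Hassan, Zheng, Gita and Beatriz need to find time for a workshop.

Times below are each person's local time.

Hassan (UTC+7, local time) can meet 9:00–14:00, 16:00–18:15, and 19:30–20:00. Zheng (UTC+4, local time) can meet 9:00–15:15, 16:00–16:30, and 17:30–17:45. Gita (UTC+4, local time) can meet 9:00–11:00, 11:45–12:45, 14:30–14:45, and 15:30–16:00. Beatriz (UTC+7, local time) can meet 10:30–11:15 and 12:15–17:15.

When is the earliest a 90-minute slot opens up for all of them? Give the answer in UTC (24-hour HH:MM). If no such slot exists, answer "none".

Hassan → UTC: 02:00–07:00, 09:00–11:15, 12:30–13:00.
Zheng → UTC: 05:00–11:15, 12:00–12:30, 13:30–13:45.
Gita → UTC: 05:00–07:00, 07:45–08:45, 10:30–10:45, 11:30–12:00.
Beatriz → UTC: 03:30–04:15, 05:15–10:15.
Hassan ∩ Zheng: 05:00–07:00, 09:00–11:15.
Hassan ∩ Zheng ∩ Gita: 05:00–07:00, 10:30–10:45.
Hassan ∩ Zheng ∩ Gita ∩ Beatriz: 05:15–07:00.
Windows ≥ 90 min: 05:15–07:00.
Earliest such window starts at 05:15.

05:15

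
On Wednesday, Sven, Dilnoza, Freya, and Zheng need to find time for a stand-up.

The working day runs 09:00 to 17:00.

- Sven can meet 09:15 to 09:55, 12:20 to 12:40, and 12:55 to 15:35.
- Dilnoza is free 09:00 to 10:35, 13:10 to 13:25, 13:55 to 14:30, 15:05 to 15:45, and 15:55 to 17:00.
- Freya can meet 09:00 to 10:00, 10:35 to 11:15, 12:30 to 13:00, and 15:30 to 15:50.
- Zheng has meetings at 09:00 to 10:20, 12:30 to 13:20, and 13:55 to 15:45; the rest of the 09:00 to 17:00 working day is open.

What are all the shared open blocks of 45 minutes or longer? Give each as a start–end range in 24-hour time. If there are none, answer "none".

none

Zheng free within 09:00–17:00: 10:20–12:30, 13:20–13:55, 15:45–17:00.
Sven ∩ Dilnoza: 09:15–09:55, 13:10–13:25, 13:55–14:30, 15:05–15:35.
Sven ∩ Dilnoza ∩ Freya: 09:15–09:55, 15:30–15:35.
Sven ∩ Dilnoza ∩ Freya ∩ Zheng: (none).
Windows ≥ 45 min: (none).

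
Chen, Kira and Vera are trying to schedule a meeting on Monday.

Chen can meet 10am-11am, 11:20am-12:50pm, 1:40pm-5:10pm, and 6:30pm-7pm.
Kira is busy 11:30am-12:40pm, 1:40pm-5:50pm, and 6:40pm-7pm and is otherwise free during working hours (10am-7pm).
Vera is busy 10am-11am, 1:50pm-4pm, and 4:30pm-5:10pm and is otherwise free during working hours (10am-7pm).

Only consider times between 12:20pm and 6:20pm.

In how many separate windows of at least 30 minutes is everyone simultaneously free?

Kira free within 10:00–19:00: 10:00–11:30, 12:40–13:40, 17:50–18:40.
Vera free within 10:00–19:00: 11:00–13:50, 16:00–16:30, 17:10–19:00.
Chen ∩ Kira: 10:00–11:00, 11:20–11:30, 12:40–12:50, 18:30–18:40.
Chen ∩ Kira ∩ Vera: 11:20–11:30, 12:40–12:50, 18:30–18:40.
Restricted to 12:20–18:20: 12:40–12:50.
Windows ≥ 30 min: (none).
That's 0 windows.

0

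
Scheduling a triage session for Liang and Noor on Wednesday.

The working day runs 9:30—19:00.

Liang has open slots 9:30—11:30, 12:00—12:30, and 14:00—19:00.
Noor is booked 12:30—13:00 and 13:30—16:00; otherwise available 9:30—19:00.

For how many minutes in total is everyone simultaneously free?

330 minutes

Noor free within 09:30–19:00: 09:30–12:30, 13:00–13:30, 16:00–19:00.
Liang ∩ Noor: 09:30–11:30, 12:00–12:30, 16:00–19:00.
Total common minutes: 120 + 30 + 180 = 330.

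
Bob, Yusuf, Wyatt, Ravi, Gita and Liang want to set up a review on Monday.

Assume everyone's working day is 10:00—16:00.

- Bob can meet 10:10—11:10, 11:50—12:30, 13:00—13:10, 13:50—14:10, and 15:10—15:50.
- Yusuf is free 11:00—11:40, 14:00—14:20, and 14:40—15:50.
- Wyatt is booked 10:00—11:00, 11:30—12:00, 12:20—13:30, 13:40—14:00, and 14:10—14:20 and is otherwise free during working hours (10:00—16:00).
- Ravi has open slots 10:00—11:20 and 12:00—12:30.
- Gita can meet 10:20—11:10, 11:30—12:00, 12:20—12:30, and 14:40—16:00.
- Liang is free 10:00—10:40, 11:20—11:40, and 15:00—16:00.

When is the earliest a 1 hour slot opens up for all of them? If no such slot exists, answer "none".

none

Wyatt free within 10:00–16:00: 11:00–11:30, 12:00–12:20, 13:30–13:40, 14:00–14:10, 14:20–16:00.
Bob ∩ Yusuf: 11:00–11:10, 14:00–14:10, 15:10–15:50.
Bob ∩ Yusuf ∩ Wyatt: 11:00–11:10, 14:00–14:10, 15:10–15:50.
Bob ∩ Yusuf ∩ Wyatt ∩ Ravi: 11:00–11:10.
Bob ∩ Yusuf ∩ Wyatt ∩ Ravi ∩ Gita: 11:00–11:10.
Bob ∩ Yusuf ∩ Wyatt ∩ Ravi ∩ Gita ∩ Liang: (none).
Windows ≥ 60 min: (none).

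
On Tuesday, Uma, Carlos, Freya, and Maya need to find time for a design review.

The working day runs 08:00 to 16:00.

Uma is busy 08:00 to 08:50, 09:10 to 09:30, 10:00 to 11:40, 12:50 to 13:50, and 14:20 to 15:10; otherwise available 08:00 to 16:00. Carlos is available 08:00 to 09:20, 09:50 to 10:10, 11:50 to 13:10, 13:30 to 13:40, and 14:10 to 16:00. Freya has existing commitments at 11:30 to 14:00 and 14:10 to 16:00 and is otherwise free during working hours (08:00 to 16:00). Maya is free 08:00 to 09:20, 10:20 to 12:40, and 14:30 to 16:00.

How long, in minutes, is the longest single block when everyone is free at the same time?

Uma free within 08:00–16:00: 08:50–09:10, 09:30–10:00, 11:40–12:50, 13:50–14:20, 15:10–16:00.
Freya free within 08:00–16:00: 08:00–11:30, 14:00–14:10.
Uma ∩ Carlos: 08:50–09:10, 09:50–10:00, 11:50–12:50, 14:10–14:20, 15:10–16:00.
Uma ∩ Carlos ∩ Freya: 08:50–09:10, 09:50–10:00.
Uma ∩ Carlos ∩ Freya ∩ Maya: 08:50–09:10.
Single common window of 20 minutes.

20 minutes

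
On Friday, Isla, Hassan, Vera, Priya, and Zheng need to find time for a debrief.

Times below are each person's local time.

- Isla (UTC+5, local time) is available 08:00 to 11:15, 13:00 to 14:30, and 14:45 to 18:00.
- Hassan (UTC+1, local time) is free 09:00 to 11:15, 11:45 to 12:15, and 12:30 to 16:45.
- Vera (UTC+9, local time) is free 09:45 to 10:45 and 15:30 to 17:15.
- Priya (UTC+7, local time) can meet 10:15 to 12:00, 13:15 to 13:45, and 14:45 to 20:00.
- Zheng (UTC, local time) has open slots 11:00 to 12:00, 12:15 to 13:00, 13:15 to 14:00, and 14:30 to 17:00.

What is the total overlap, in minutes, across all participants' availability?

Isla → UTC: 03:00–06:15, 08:00–09:30, 09:45–13:00.
Hassan → UTC: 08:00–10:15, 10:45–11:15, 11:30–15:45.
Vera → UTC: 00:45–01:45, 06:30–08:15.
Priya → UTC: 03:15–05:00, 06:15–06:45, 07:45–13:00.
Zheng → UTC: 11:00–12:00, 12:15–13:00, 13:15–14:00, 14:30–17:00.
Isla ∩ Hassan: 08:00–09:30, 09:45–10:15, 10:45–11:15, 11:30–13:00.
Isla ∩ Hassan ∩ Vera: 08:00–08:15.
Isla ∩ Hassan ∩ Vera ∩ Priya: 08:00–08:15.
Isla ∩ Hassan ∩ Vera ∩ Priya ∩ Zheng: (none).
Total common minutes: 0.

0 minutes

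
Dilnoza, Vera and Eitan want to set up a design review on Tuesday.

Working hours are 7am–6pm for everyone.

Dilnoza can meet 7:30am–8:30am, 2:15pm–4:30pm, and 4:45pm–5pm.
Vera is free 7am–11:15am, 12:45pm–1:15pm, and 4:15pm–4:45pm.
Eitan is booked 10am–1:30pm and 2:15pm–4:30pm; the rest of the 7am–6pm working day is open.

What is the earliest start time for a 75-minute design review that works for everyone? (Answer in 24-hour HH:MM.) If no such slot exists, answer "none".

Eitan free within 07:00–18:00: 07:00–10:00, 13:30–14:15, 16:30–18:00.
Dilnoza ∩ Vera: 07:30–08:30, 16:15–16:30.
Dilnoza ∩ Vera ∩ Eitan: 07:30–08:30.
Windows ≥ 75 min: (none).

none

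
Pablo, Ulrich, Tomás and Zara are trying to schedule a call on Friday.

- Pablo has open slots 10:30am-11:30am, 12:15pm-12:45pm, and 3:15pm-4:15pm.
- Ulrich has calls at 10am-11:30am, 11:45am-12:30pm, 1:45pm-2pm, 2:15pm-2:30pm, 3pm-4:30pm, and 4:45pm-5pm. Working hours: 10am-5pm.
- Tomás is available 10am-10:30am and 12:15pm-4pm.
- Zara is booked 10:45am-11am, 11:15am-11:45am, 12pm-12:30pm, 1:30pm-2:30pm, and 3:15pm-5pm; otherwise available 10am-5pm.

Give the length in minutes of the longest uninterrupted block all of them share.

15 minutes

Ulrich free within 10:00–17:00: 11:30–11:45, 12:30–13:45, 14:00–14:15, 14:30–15:00, 16:30–16:45.
Zara free within 10:00–17:00: 10:00–10:45, 11:00–11:15, 11:45–12:00, 12:30–13:30, 14:30–15:15.
Pablo ∩ Ulrich: 12:30–12:45.
Pablo ∩ Ulrich ∩ Tomás: 12:30–12:45.
Pablo ∩ Ulrich ∩ Tomás ∩ Zara: 12:30–12:45.
Single common window of 15 minutes.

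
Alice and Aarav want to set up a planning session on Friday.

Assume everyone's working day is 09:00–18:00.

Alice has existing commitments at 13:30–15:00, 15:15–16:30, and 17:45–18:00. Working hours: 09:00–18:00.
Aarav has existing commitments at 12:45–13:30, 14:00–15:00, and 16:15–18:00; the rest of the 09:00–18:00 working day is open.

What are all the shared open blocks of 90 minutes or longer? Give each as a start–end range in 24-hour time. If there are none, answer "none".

09:00–12:45

Alice free within 09:00–18:00: 09:00–13:30, 15:00–15:15, 16:30–17:45.
Aarav free within 09:00–18:00: 09:00–12:45, 13:30–14:00, 15:00–16:15.
Alice ∩ Aarav: 09:00–12:45, 15:00–15:15.
Windows ≥ 90 min: 09:00–12:45.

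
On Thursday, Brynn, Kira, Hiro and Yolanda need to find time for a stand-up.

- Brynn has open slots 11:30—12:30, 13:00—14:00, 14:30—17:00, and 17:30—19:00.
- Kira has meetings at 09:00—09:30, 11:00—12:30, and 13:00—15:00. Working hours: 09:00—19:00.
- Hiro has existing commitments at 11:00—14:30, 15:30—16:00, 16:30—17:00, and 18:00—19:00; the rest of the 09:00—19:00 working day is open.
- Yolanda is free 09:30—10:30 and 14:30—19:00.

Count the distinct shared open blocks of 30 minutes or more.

Kira free within 09:00–19:00: 09:30–11:00, 12:30–13:00, 15:00–19:00.
Hiro free within 09:00–19:00: 09:00–11:00, 14:30–15:30, 16:00–16:30, 17:00–18:00.
Brynn ∩ Kira: 15:00–17:00, 17:30–19:00.
Brynn ∩ Kira ∩ Hiro: 15:00–15:30, 16:00–16:30, 17:30–18:00.
Brynn ∩ Kira ∩ Hiro ∩ Yolanda: 15:00–15:30, 16:00–16:30, 17:30–18:00.
Windows ≥ 30 min: 15:00–15:30, 16:00–16:30, 17:30–18:00.
That's 3 windows.

3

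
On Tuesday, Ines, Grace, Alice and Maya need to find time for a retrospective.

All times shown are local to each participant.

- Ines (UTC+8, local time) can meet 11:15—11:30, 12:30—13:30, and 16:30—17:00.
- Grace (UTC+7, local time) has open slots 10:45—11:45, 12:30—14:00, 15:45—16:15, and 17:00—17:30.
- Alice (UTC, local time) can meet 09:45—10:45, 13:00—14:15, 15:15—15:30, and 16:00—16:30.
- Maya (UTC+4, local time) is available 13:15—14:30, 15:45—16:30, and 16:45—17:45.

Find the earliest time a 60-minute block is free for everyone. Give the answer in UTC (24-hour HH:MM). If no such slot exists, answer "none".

Ines → UTC: 03:15–03:30, 04:30–05:30, 08:30–09:00.
Grace → UTC: 03:45–04:45, 05:30–07:00, 08:45–09:15, 10:00–10:30.
Alice → UTC: 09:45–10:45, 13:00–14:15, 15:15–15:30, 16:00–16:30.
Maya → UTC: 09:15–10:30, 11:45–12:30, 12:45–13:45.
Ines ∩ Grace: 04:30–04:45, 08:45–09:00.
Ines ∩ Grace ∩ Alice: (none).
Ines ∩ Grace ∩ Alice ∩ Maya: (none).
Windows ≥ 60 min: (none).

none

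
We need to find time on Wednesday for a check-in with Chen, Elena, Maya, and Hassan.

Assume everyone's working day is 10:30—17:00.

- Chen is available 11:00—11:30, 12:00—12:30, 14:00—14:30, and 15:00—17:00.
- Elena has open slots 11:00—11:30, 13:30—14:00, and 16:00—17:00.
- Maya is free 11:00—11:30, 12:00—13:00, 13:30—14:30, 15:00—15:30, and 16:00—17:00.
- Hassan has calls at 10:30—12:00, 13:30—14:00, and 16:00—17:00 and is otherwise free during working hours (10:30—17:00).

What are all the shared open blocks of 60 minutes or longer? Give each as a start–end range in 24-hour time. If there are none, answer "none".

none

Hassan free within 10:30–17:00: 12:00–13:30, 14:00–16:00.
Chen ∩ Elena: 11:00–11:30, 16:00–17:00.
Chen ∩ Elena ∩ Maya: 11:00–11:30, 16:00–17:00.
Chen ∩ Elena ∩ Maya ∩ Hassan: (none).
Windows ≥ 60 min: (none).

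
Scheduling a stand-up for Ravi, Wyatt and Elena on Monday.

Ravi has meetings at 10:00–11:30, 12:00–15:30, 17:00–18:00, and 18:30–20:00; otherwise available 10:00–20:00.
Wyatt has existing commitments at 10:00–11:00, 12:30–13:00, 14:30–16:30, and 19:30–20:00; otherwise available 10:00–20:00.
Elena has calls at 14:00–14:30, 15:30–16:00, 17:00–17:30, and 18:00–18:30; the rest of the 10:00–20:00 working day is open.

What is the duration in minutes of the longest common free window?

30 minutes

Ravi free within 10:00–20:00: 11:30–12:00, 15:30–17:00, 18:00–18:30.
Wyatt free within 10:00–20:00: 11:00–12:30, 13:00–14:30, 16:30–19:30.
Elena free within 10:00–20:00: 10:00–14:00, 14:30–15:30, 16:00–17:00, 17:30–18:00, 18:30–20:00.
Ravi ∩ Wyatt: 11:30–12:00, 16:30–17:00, 18:00–18:30.
Ravi ∩ Wyatt ∩ Elena: 11:30–12:00, 16:30–17:00.
Common window lengths: 30, 30 min; longest is 30.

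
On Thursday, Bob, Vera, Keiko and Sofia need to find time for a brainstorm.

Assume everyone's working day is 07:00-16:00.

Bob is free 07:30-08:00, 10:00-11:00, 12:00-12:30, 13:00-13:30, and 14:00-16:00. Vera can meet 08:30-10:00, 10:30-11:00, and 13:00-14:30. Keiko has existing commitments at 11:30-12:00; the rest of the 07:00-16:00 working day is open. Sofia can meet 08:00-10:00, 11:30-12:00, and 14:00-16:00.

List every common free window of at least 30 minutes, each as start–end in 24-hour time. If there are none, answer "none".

14:00–14:30

Keiko free within 07:00–16:00: 07:00–11:30, 12:00–16:00.
Bob ∩ Vera: 10:30–11:00, 13:00–13:30, 14:00–14:30.
Bob ∩ Vera ∩ Keiko: 10:30–11:00, 13:00–13:30, 14:00–14:30.
Bob ∩ Vera ∩ Keiko ∩ Sofia: 14:00–14:30.
Windows ≥ 30 min: 14:00–14:30.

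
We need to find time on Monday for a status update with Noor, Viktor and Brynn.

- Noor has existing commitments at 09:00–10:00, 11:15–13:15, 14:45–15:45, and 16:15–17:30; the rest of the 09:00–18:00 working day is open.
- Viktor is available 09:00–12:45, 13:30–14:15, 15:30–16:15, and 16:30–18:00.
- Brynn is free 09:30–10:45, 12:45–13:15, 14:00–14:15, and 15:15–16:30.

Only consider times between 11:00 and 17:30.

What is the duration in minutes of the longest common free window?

30 minutes

Noor free within 09:00–18:00: 10:00–11:15, 13:15–14:45, 15:45–16:15, 17:30–18:00.
Noor ∩ Viktor: 10:00–11:15, 13:30–14:15, 15:45–16:15, 17:30–18:00.
Noor ∩ Viktor ∩ Brynn: 10:00–10:45, 14:00–14:15, 15:45–16:15.
Restricted to 11:00–17:30: 14:00–14:15, 15:45–16:15.
Common window lengths: 15, 30 min; longest is 30.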